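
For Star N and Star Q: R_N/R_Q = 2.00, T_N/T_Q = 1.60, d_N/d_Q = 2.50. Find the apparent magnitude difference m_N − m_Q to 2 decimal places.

-1.56

L_N/L_Q = (2.00)²(1.60)⁴ = 26.21.
F_N/F_Q = (L_N/L_Q)/(d_N/d_Q)² = 26.21/6.250 = 4.194.
m_N − m_Q = −2.5 log₁₀(4.194) = -1.56.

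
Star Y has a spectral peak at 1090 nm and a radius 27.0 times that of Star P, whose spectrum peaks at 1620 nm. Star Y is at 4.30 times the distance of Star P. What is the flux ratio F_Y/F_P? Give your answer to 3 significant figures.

192

Wien's law: T_Y/T_P = λ_P/λ_Y = 1620/1090 = 1.486.
L_Y/L_P = (R_Y/R_P)²(T_Y/T_P)⁴ = (27.0)²(1.486)⁴ = 3557.
F_Y/F_P = (L_Y/L_P)/(d_Y/d_P)² = 3557/(4.30)² = 192.4.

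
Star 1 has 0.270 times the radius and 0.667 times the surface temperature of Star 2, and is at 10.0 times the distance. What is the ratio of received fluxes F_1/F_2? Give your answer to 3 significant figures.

1.44×10^-4

L_1/L_2 = (R_1/R_2)²(T_1/T_2)⁴ = (0.270)² × (0.667)⁴ = 0.01443.
F_1/F_2 = (L_1/L_2)/(d_1/d_2)² = 0.01443 / (10.0)² = 1.443×10^-4.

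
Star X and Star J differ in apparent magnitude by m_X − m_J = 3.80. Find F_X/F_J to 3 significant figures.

0.0302

F_X/F_J = 10^(−(m_X − m_J)/2.5) = 10^(-3.80/2.5) = 10^-1.520 = 0.03020.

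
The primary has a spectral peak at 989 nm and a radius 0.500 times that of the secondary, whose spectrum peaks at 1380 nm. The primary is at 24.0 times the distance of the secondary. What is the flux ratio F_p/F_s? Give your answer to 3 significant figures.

Wien's law: T_p/T_s = λ_s/λ_p = 1380/989 = 1.395.
L_p/L_s = (R_p/R_s)²(T_p/T_s)⁴ = (0.500)²(1.395)⁴ = 0.9477.
F_p/F_s = (L_p/L_s)/(d_p/d_s)² = 0.9477/(24.0)² = 0.001645.

0.00165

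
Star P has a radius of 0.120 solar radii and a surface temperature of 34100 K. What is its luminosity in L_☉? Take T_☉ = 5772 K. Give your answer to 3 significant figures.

L/L_☉ = (R/R_☉)² (T/T_☉)⁴ = (0.120)² × (34100/5772)⁴
       = 0.01440 × (5.908)⁴ = 0.01440 × 1218 = 17.54.

17.5 L_☉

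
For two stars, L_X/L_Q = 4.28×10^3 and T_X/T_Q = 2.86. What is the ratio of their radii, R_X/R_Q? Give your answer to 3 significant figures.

8.00

L ∝ R²T⁴ gives R ∝ √L / T², so
R_X/R_Q = √(4.28×10^3) / (2.86)² = 65.42 / 8.180 = 7.998.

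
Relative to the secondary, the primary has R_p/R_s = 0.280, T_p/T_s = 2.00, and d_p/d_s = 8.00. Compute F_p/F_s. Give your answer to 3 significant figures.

0.0196

L_p/L_s = (R_p/R_s)²(T_p/T_s)⁴ = (0.280)² × (2.00)⁴ = 1.254.
F_p/F_s = (L_p/L_s)/(d_p/d_s)² = 1.254 / (8.00)² = 0.01960.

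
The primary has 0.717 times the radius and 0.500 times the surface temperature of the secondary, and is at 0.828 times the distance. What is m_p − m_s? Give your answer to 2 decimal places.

3.32

L_p/L_s = (0.717)²(0.500)⁴ = 0.03213.
F_p/F_s = (L_p/L_s)/(d_p/d_s)² = 0.03213/0.6856 = 0.04687.
m_p − m_s = −2.5 log₁₀(0.04687) = 3.32.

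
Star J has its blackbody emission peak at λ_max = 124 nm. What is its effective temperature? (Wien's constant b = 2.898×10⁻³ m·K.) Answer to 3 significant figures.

2.34×10^4 K

T = b/λ_max = 2.898×10⁻³ / (124×10⁻⁹) = 2.337×10^4 K.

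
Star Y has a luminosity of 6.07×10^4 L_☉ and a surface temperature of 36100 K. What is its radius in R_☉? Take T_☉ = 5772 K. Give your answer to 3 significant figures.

R/R_☉ = √(L/L_☉) / (T/T_☉)² = √(6.07×10^4) / (6.254)²
       = 246.4 / 39.12 = 6.298.

6.30 R_☉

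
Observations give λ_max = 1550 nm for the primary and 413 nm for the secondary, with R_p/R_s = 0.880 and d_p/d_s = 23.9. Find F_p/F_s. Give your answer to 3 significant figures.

6.83×10^-6

Wien's law: T_p/T_s = λ_s/λ_p = 413/1550 = 0.2665.
L_p/L_s = (R_p/R_s)²(T_p/T_s)⁴ = (0.880)²(0.2665)⁴ = 0.003903.
F_p/F_s = (L_p/L_s)/(d_p/d_s)² = 0.003903/(23.9)² = 6.833×10^-6.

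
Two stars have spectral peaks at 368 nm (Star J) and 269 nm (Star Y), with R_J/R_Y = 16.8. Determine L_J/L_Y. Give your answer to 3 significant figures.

Wien's law gives T ∝ 1/λ_max, so T_J/T_Y = λ_Y/λ_J = 269/368 = 0.7310.
Then L ∝ R²T⁴ gives L_J/L_Y = (16.8)² × (0.7310)⁴ = 282.2 × 0.2855 = 80.58.

80.6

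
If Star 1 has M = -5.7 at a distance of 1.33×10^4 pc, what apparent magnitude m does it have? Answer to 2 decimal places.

9.92

m = M + 5 log₁₀(d/10 pc) = -5.7 + 5 log₁₀(1.33×10^4/10)
  = -5.7 + 5 × 3.124 = -5.7 + 15.62 = 9.92.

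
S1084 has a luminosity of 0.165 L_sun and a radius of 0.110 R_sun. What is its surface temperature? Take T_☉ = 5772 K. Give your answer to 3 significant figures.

T/T_☉ = (L/L_☉)^(1/4) / (R/R_☉)^(1/2)
T = 5772 × (0.165)^(1/4) / √(0.110) = 5772 × 0.6373 / 0.3317 = 1.109×10^4 K.

1.11×10^4 K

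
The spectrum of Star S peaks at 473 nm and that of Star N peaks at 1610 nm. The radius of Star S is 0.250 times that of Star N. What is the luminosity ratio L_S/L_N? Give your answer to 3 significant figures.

8.39

Wien's law gives T ∝ 1/λ_max, so T_S/T_N = λ_N/λ_S = 1610/473 = 3.404.
Then L ∝ R²T⁴ gives L_S/L_N = (0.250)² × (3.404)⁴ = 0.06250 × 134.2 = 8.390.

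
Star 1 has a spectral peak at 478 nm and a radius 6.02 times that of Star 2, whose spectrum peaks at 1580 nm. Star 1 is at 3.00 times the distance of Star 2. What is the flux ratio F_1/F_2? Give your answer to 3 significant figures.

481

Wien's law: T_1/T_2 = λ_2/λ_1 = 1580/478 = 3.305.
L_1/L_2 = (R_1/R_2)²(T_1/T_2)⁴ = (6.02)²(3.305)⁴ = 4326.
F_1/F_2 = (L_1/L_2)/(d_1/d_2)² = 4326/(3.00)² = 480.7.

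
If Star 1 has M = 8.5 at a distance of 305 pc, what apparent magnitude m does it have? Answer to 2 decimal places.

15.92

m = M + 5 log₁₀(d/10 pc) = 8.5 + 5 log₁₀(305/10)
  = 8.5 + 5 × 1.484 = 8.5 + 7.42 = 15.92.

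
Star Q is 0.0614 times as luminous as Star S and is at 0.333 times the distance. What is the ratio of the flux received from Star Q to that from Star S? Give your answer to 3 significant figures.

F = L/(4πd²), so F_Q/F_S = (L_Q/L_S) / (d_Q/d_S)²
= 0.0614 / (0.333)² = 0.0614 / 0.1109 = 0.5537.

0.554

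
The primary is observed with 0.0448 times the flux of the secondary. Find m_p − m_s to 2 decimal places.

m_p − m_s = −2.5 log₁₀(F_p/F_s) = −2.5 log₁₀(0.0448) = −2.5 × (-1.349) = 3.372.

3.37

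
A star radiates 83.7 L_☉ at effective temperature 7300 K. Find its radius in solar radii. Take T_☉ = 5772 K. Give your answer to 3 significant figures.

R/R_☉ = √(L/L_☉) / (T/T_☉)² = √(83.7) / (1.265)²
       = 9.149 / 1.600 = 5.720.

5.72 solar radii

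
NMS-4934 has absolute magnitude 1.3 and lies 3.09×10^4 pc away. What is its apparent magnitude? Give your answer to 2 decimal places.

18.75

m = M + 5 log₁₀(d/10 pc) = 1.3 + 5 log₁₀(3.09×10^4/10)
  = 1.3 + 5 × 3.490 = 1.3 + 17.45 = 18.75.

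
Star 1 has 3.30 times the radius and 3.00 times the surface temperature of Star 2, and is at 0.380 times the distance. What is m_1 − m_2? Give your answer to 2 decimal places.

L_1/L_2 = (3.30)²(3.00)⁴ = 882.1.
F_1/F_2 = (L_1/L_2)/(d_1/d_2)² = 882.1/0.1444 = 6109.
m_1 − m_2 = −2.5 log₁₀(6109) = -9.46.

-9.46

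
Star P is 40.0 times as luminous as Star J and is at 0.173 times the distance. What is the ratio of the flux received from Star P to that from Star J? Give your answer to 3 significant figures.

1.34×10^3

F = L/(4πd²), so F_P/F_J = (L_P/L_J) / (d_P/d_J)²
= 40.0 / (0.173)² = 40.0 / 0.02993 = 1336.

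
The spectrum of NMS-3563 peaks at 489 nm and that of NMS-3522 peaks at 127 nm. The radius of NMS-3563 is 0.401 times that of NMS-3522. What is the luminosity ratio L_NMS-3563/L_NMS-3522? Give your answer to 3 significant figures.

Wien's law gives T ∝ 1/λ_max, so T_NMS-3563/T_NMS-3522 = λ_NMS-3522/λ_NMS-3563 = 127/489 = 0.2597.
Then L ∝ R²T⁴ gives L_NMS-3563/L_NMS-3522 = (0.401)² × (0.2597)⁴ = 0.1608 × 0.004550 = 7.316×10^-4.

7.32×10^-4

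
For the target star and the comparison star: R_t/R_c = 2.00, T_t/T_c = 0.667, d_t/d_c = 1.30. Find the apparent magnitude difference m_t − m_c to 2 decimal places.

L_t/L_c = (2.00)²(0.667)⁴ = 0.7917.
F_t/F_c = (L_t/L_c)/(d_t/d_c)² = 0.7917/1.690 = 0.4685.
m_t − m_c = −2.5 log₁₀(0.4685) = 0.82.

0.82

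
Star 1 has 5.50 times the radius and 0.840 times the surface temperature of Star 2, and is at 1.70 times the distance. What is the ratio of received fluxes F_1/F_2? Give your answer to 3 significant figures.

5.21

L_1/L_2 = (R_1/R_2)²(T_1/T_2)⁴ = (5.50)² × (0.840)⁴ = 15.06.
F_1/F_2 = (L_1/L_2)/(d_1/d_2)² = 15.06 / (1.70)² = 5.211.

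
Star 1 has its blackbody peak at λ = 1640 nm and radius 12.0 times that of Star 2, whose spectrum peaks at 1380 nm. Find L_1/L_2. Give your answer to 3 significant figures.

72.2

Wien's law gives T ∝ 1/λ_max, so T_1/T_2 = λ_2/λ_1 = 1380/1640 = 0.8415.
Then L ∝ R²T⁴ gives L_1/L_2 = (12.0)² × (0.8415)⁴ = 144.0 × 0.5013 = 72.19.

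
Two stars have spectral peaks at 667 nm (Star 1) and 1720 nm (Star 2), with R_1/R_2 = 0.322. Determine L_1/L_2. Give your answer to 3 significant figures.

4.58

Wien's law gives T ∝ 1/λ_max, so T_1/T_2 = λ_2/λ_1 = 1720/667 = 2.579.
Then L ∝ R²T⁴ gives L_1/L_2 = (0.322)² × (2.579)⁴ = 0.1037 × 44.22 = 4.585.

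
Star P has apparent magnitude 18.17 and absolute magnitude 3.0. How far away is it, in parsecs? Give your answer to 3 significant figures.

m − M = 5 log₁₀(d/10 pc)
18.17 − (3.0) = 15.17 = 5 log₁₀(d/10)
d = 10 × 10^(15.17/5) = 10 × 10^3.034 = 1.081×10^4 pc.

1.08×10^4 pc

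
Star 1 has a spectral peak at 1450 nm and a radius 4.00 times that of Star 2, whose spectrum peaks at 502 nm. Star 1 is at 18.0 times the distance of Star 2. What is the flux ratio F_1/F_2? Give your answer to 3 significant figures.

Wien's law: T_1/T_2 = λ_2/λ_1 = 502/1450 = 0.3462.
L_1/L_2 = (R_1/R_2)²(T_1/T_2)⁴ = (4.00)²(0.3462)⁴ = 0.2299.
F_1/F_2 = (L_1/L_2)/(d_1/d_2)² = 0.2299/(18.0)² = 7.094×10^-4.

7.09×10^-4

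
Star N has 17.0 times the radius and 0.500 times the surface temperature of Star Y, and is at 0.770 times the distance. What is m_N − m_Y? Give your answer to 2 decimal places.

L_N/L_Y = (17.0)²(0.500)⁴ = 18.06.
F_N/F_Y = (L_N/L_Y)/(d_N/d_Y)² = 18.06/0.5929 = 30.46.
m_N − m_Y = −2.5 log₁₀(30.46) = -3.71.

-3.71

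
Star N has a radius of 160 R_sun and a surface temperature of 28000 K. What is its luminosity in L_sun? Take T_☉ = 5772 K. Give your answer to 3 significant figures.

L/L_☉ = (R/R_☉)² (T/T_☉)⁴ = (160)² × (28000/5772)⁴
       = 2.560×10^4 × (4.851)⁴ = 2.560×10^4 × 553.8 = 1.418×10^7.

1.42×10^7 L_sun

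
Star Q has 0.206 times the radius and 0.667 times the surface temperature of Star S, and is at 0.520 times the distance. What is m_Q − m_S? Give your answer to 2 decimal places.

3.77

L_Q/L_S = (0.206)²(0.667)⁴ = 0.008399.
F_Q/F_S = (L_Q/L_S)/(d_Q/d_S)² = 0.008399/0.2704 = 0.03106.
m_Q − m_S = −2.5 log₁₀(0.03106) = 3.77.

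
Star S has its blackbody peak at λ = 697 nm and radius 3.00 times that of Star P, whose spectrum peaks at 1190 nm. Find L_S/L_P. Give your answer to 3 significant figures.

Wien's law gives T ∝ 1/λ_max, so T_S/T_P = λ_P/λ_S = 1190/697 = 1.707.
Then L ∝ R²T⁴ gives L_S/L_P = (3.00)² × (1.707)⁴ = 9.000 × 8.497 = 76.47.

76.5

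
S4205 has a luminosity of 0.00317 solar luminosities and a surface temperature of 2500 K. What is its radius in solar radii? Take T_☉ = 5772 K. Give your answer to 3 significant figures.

0.300 solar radii

R/R_☉ = √(L/L_☉) / (T/T_☉)² = √(0.00317) / (0.4331)²
       = 0.05630 / 0.1876 = 0.3001.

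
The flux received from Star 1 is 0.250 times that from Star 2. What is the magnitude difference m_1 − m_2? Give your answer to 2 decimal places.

m_1 − m_2 = −2.5 log₁₀(F_1/F_2) = −2.5 log₁₀(0.250) = −2.5 × (-0.602) = 1.505.

1.51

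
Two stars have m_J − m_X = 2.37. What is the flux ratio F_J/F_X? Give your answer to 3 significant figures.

F_J/F_X = 10^(−(m_J − m_X)/2.5) = 10^(-2.37/2.5) = 10^-0.948 = 0.1127.

0.113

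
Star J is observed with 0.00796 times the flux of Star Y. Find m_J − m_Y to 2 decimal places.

5.25

m_J − m_Y = −2.5 log₁₀(F_J/F_Y) = −2.5 log₁₀(0.00796) = −2.5 × (-2.099) = 5.248.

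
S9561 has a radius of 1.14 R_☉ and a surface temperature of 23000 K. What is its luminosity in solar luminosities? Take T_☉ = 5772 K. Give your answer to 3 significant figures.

L/L_☉ = (R/R_☉)² (T/T_☉)⁴ = (1.14)² × (23000/5772)⁴
       = 1.300 × (3.985)⁴ = 1.300 × 252.1 = 327.7.

328 solar luminosities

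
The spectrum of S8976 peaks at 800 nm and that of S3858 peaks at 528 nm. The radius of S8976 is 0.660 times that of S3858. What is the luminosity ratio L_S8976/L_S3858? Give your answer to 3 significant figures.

0.0827

Wien's law gives T ∝ 1/λ_max, so T_S8976/T_S3858 = λ_S3858/λ_S8976 = 528/800 = 0.6600.
Then L ∝ R²T⁴ gives L_S8976/L_S3858 = (0.660)² × (0.6600)⁴ = 0.4356 × 0.1897 = 0.08265.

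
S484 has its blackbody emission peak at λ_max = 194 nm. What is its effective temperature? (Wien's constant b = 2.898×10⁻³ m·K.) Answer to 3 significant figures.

T = b/λ_max = 2.898×10⁻³ / (194×10⁻⁹) = 1.494×10^4 K.

1.49×10^4 K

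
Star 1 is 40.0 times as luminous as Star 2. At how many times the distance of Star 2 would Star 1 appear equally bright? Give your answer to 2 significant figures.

6.3

Equal flux requires L_1/d_1² = L_2/d_2², so d_1/d_2 = √(L_1/L_2)
= √(40.0) = 6.325.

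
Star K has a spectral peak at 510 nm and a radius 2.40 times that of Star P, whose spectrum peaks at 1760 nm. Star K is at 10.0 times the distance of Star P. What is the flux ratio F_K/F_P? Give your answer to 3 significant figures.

Wien's law: T_K/T_P = λ_P/λ_K = 1760/510 = 3.451.
L_K/L_P = (R_K/R_P)²(T_K/T_P)⁴ = (2.40)²(3.451)⁴ = 816.9.
F_K/F_P = (L_K/L_P)/(d_K/d_P)² = 816.9/(10.0)² = 8.169.

8.17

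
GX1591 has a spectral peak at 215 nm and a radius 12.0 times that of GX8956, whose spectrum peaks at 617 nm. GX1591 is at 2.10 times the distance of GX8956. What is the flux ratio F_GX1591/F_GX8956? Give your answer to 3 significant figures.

2.21×10^3

Wien's law: T_GX1591/T_GX8956 = λ_GX8956/λ_GX1591 = 617/215 = 2.870.
L_GX1591/L_GX8956 = (R_GX1591/R_GX8956)²(T_GX1591/T_GX8956)⁴ = (12.0)²(2.870)⁴ = 9767.
F_GX1591/F_GX8956 = (L_GX1591/L_GX8956)/(d_GX1591/d_GX8956)² = 9767/(2.10)² = 2215.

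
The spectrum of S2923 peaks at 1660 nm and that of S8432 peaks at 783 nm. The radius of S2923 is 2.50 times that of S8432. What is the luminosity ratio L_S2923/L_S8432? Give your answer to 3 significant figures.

0.309

Wien's law gives T ∝ 1/λ_max, so T_S2923/T_S8432 = λ_S8432/λ_S2923 = 783/1660 = 0.4717.
Then L ∝ R²T⁴ gives L_S2923/L_S8432 = (2.50)² × (0.4717)⁴ = 6.250 × 0.04950 = 0.3094.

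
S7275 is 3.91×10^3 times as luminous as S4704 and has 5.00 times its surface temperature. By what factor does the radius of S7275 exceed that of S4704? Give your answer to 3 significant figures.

2.50

L ∝ R²T⁴ gives R ∝ √L / T², so
R_S7275/R_S4704 = √(3.91×10^3) / (5.00)² = 62.53 / 25.00 = 2.501.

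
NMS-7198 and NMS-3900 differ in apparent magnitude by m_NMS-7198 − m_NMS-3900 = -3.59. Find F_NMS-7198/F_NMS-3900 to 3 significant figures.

27.3

F_NMS-7198/F_NMS-3900 = 10^(−(m_NMS-7198 − m_NMS-3900)/2.5) = 10^(3.59/2.5) = 10^1.436 = 27.29.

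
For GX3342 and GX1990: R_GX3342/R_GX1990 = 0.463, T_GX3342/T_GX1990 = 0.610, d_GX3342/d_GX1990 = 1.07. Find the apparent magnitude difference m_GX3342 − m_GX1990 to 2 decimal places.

L_GX3342/L_GX1990 = (0.463)²(0.610)⁴ = 0.02968.
F_GX3342/F_GX1990 = (L_GX3342/L_GX1990)/(d_GX3342/d_GX1990)² = 0.02968/1.145 = 0.02592.
m_GX3342 − m_GX1990 = −2.5 log₁₀(0.02592) = 3.97.

3.97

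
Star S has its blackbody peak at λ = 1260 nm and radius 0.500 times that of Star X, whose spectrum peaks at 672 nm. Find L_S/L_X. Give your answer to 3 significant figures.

Wien's law gives T ∝ 1/λ_max, so T_S/T_X = λ_X/λ_S = 672/1260 = 0.5333.
Then L ∝ R²T⁴ gives L_S/L_X = (0.500)² × (0.5333)⁴ = 0.2500 × 0.08091 = 0.02023.

0.0202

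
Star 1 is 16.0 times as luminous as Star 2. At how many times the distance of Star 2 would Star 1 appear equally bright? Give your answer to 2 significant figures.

4.0

Equal flux requires L_1/d_1² = L_2/d_2², so d_1/d_2 = √(L_1/L_2)
= √(16.0) = 4.000.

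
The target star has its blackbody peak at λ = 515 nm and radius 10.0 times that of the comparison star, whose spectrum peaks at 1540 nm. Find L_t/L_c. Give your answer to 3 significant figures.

8.00×10^3

Wien's law gives T ∝ 1/λ_max, so T_t/T_c = λ_c/λ_t = 1540/515 = 2.990.
Then L ∝ R²T⁴ gives L_t/L_c = (10.0)² × (2.990)⁴ = 100.0 × 79.96 = 7996.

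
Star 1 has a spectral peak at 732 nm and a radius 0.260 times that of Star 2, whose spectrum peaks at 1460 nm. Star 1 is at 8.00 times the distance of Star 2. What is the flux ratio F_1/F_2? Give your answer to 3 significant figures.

0.0167

Wien's law: T_1/T_2 = λ_2/λ_1 = 1460/732 = 1.995.
L_1/L_2 = (R_1/R_2)²(T_1/T_2)⁴ = (0.260)²(1.995)⁴ = 1.070.
F_1/F_2 = (L_1/L_2)/(d_1/d_2)² = 1.070/(8.00)² = 0.01672.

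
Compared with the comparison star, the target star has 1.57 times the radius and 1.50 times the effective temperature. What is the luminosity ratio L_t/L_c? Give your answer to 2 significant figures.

From the Stefan–Boltzmann law, L ∝ R²T⁴, so
L_t/L_c = (R_t/R_c)² (T_t/T_c)⁴ = (1.57)² × (1.50)⁴ = 2.465 × 5.062 = 12.48.

12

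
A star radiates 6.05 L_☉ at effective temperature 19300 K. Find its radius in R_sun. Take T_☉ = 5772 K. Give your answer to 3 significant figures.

R/R_☉ = √(L/L_☉) / (T/T_☉)² = √(6.05) / (3.344)²
       = 2.460 / 11.18 = 0.2200.

0.220 R_sun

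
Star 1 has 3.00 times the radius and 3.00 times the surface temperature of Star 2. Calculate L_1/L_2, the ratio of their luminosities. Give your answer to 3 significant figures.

From the Stefan–Boltzmann law, L ∝ R²T⁴, so
L_1/L_2 = (R_1/R_2)² (T_1/T_2)⁴ = (3.00)² × (3.00)⁴ = 9.000 × 81.00 = 729.0.

729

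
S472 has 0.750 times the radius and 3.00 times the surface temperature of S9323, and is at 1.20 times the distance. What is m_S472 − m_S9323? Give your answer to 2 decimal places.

-3.75

L_S472/L_S9323 = (0.750)²(3.00)⁴ = 45.56.
F_S472/F_S9323 = (L_S472/L_S9323)/(d_S472/d_S9323)² = 45.56/1.440 = 31.64.
m_S472 − m_S9323 = −2.5 log₁₀(31.64) = -3.75.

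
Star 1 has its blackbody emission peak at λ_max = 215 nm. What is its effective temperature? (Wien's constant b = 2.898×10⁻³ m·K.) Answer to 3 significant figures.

1.35×10^4 K

T = b/λ_max = 2.898×10⁻³ / (215×10⁻⁹) = 1.348×10^4 K.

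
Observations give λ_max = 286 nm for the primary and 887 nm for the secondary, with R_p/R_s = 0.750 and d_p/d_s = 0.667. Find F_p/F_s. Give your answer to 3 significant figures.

Wien's law: T_p/T_s = λ_s/λ_p = 887/286 = 3.101.
L_p/L_s = (R_p/R_s)²(T_p/T_s)⁴ = (0.750)²(3.101)⁴ = 52.04.
F_p/F_s = (L_p/L_s)/(d_p/d_s)² = 52.04/(0.667)² = 117.0.

117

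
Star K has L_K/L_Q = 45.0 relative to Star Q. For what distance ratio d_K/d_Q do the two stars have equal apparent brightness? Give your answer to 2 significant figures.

Equal flux requires L_K/d_K² = L_Q/d_Q², so d_K/d_Q = √(L_K/L_Q)
= √(45.0) = 6.708.

6.7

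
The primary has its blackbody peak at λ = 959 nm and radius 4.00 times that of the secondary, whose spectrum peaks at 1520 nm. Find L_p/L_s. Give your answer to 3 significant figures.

101

Wien's law gives T ∝ 1/λ_max, so T_p/T_s = λ_s/λ_p = 1520/959 = 1.585.
Then L ∝ R²T⁴ gives L_p/L_s = (4.00)² × (1.585)⁴ = 16.00 × 6.311 = 101.0.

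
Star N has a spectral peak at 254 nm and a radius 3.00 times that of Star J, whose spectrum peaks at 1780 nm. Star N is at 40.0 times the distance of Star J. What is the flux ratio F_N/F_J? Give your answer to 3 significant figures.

13.6

Wien's law: T_N/T_J = λ_J/λ_N = 1780/254 = 7.008.
L_N/L_J = (R_N/R_J)²(T_N/T_J)⁴ = (3.00)²(7.008)⁴ = 2.171×10^4.
F_N/F_J = (L_N/L_J)/(d_N/d_J)² = 2.171×10^4/(40.0)² = 13.57.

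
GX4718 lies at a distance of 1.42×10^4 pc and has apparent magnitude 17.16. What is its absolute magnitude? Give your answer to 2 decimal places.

1.40

M = m − 5 log₁₀(d/10 pc) = 17.16 − 5 log₁₀(1.42×10^4/10)
  = 17.16 − 5 × 3.152 = 17.16 − 15.76 = 1.40.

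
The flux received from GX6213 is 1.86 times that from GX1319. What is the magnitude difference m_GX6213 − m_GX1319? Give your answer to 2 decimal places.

-0.67

m_GX6213 − m_GX1319 = −2.5 log₁₀(F_GX6213/F_GX1319) = −2.5 log₁₀(1.86) = −2.5 × (0.270) = -0.674.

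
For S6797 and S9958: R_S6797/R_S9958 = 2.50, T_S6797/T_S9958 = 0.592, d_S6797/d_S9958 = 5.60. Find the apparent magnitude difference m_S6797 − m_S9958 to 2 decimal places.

4.03

L_S6797/L_S9958 = (2.50)²(0.592)⁴ = 0.7677.
F_S6797/F_S9958 = (L_S6797/L_S9958)/(d_S6797/d_S9958)² = 0.7677/31.36 = 0.02448.
m_S6797 − m_S9958 = −2.5 log₁₀(0.02448) = 4.03.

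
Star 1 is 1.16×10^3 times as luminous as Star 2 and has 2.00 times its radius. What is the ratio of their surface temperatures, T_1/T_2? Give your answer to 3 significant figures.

L ∝ R²T⁴ gives T ∝ (L/R²)^(1/4), so
T_1/T_2 = (1.16×10^3 / 2.00²)^(1/4) = (290.0)^(1/4) = 4.127.

4.13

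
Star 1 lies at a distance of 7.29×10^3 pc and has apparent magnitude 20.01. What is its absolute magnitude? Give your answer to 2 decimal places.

5.70

M = m − 5 log₁₀(d/10 pc) = 20.01 − 5 log₁₀(7.29×10^3/10)
  = 20.01 − 5 × 2.863 = 20.01 − 14.31 = 5.70.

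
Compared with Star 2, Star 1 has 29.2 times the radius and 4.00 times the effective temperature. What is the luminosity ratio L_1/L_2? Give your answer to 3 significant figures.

From the Stefan–Boltzmann law, L ∝ R²T⁴, so
L_1/L_2 = (R_1/R_2)² (T_1/T_2)⁴ = (29.2)² × (4.00)⁴ = 852.6 × 256.0 = 2.183×10^5.

2.18×10^5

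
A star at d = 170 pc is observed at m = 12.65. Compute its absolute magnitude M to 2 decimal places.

M = m − 5 log₁₀(d/10 pc) = 12.65 − 5 log₁₀(170/10)
  = 12.65 − 5 × 1.230 = 12.65 − 6.15 = 6.50.

6.50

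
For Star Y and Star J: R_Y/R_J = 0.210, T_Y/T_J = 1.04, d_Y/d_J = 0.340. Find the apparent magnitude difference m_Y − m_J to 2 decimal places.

L_Y/L_J = (0.210)²(1.04)⁴ = 0.05159.
F_Y/F_J = (L_Y/L_J)/(d_Y/d_J)² = 0.05159/0.1156 = 0.4463.
m_Y − m_J = −2.5 log₁₀(0.4463) = 0.88.

0.88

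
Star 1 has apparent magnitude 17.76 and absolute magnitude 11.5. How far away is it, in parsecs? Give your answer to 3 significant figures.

179 pc

m − M = 5 log₁₀(d/10 pc)
17.76 − (11.5) = 6.26 = 5 log₁₀(d/10)
d = 10 × 10^(6.26/5) = 10 × 10^1.252 = 178.6 pc.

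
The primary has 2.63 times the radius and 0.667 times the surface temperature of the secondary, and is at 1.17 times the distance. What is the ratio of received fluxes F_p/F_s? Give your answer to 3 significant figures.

1.00

L_p/L_s = (R_p/R_s)²(T_p/T_s)⁴ = (2.63)² × (0.667)⁴ = 1.369.
F_p/F_s = (L_p/L_s)/(d_p/d_s)² = 1.369 / (1.17)² = 1.000.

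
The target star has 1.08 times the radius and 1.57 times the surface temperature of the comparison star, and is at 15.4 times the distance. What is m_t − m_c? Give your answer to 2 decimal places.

L_t/L_c = (1.08)²(1.57)⁴ = 7.087.
F_t/F_c = (L_t/L_c)/(d_t/d_c)² = 7.087/237.2 = 0.02988.
m_t − m_c = −2.5 log₁₀(0.02988) = 3.81.

3.81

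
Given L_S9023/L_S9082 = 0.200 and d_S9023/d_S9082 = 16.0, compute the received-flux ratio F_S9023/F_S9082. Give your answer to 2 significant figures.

7.8×10^-4

F = L/(4πd²), so F_S9023/F_S9082 = (L_S9023/L_S9082) / (d_S9023/d_S9082)²
= 0.200 / (16.0)² = 0.200 / 256.0 = 7.813×10^-4.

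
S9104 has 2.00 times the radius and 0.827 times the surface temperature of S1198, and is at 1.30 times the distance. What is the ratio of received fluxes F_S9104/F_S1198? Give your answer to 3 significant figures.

1.11

L_S9104/L_S1198 = (R_S9104/R_S1198)²(T_S9104/T_S1198)⁴ = (2.00)² × (0.827)⁴ = 1.871.
F_S9104/F_S1198 = (L_S9104/L_S1198)/(d_S9104/d_S1198)² = 1.871 / (1.30)² = 1.107.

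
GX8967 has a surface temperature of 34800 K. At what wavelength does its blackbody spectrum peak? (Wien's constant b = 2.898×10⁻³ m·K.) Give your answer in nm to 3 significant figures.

83.3 nm

λ_max = b/T = 2.898×10⁻³ / 34800 = 8.33×10^-8 m = 83.28 nm.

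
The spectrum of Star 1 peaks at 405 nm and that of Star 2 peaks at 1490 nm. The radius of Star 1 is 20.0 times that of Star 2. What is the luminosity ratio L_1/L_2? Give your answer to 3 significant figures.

7.33×10^4

Wien's law gives T ∝ 1/λ_max, so T_1/T_2 = λ_2/λ_1 = 1490/405 = 3.679.
Then L ∝ R²T⁴ gives L_1/L_2 = (20.0)² × (3.679)⁴ = 400.0 × 183.2 = 7.328×10^4.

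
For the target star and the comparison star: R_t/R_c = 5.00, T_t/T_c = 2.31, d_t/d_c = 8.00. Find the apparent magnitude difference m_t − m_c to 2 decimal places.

L_t/L_c = (5.00)²(2.31)⁴ = 711.8.
F_t/F_c = (L_t/L_c)/(d_t/d_c)² = 711.8/64.00 = 11.12.
m_t − m_c = −2.5 log₁₀(11.12) = -2.62.

-2.62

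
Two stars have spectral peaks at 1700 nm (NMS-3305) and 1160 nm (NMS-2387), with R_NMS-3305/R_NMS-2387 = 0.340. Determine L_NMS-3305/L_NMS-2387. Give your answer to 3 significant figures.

0.0251

Wien's law gives T ∝ 1/λ_max, so T_NMS-3305/T_NMS-2387 = λ_NMS-2387/λ_NMS-3305 = 1160/1700 = 0.6824.
Then L ∝ R²T⁴ gives L_NMS-3305/L_NMS-2387 = (0.340)² × (0.6824)⁴ = 0.1156 × 0.2168 = 0.02506.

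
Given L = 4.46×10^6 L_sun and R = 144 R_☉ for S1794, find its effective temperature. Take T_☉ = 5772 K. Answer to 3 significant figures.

2.21×10^4 K

T/T_☉ = (L/L_☉)^(1/4) / (R/R_☉)^(1/2)
T = 5772 × (4.46×10^6)^(1/4) / √(144) = 5772 × 45.96 / 12.00 = 2.210×10^4 K.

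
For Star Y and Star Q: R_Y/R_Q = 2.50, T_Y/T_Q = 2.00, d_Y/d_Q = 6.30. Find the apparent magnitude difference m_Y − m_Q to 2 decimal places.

-1.00

L_Y/L_Q = (2.50)²(2.00)⁴ = 100.0.
F_Y/F_Q = (L_Y/L_Q)/(d_Y/d_Q)² = 100.0/39.69 = 2.520.
m_Y − m_Q = −2.5 log₁₀(2.520) = -1.00.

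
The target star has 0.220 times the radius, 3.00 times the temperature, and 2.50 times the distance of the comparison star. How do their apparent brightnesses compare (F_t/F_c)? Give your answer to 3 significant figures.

L_t/L_c = (R_t/R_c)²(T_t/T_c)⁴ = (0.220)² × (3.00)⁴ = 3.920.
F_t/F_c = (L_t/L_c)/(d_t/d_c)² = 3.920 / (2.50)² = 0.6273.

0.627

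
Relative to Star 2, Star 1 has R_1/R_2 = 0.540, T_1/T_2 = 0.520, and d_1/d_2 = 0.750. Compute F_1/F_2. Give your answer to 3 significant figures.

0.0379

L_1/L_2 = (R_1/R_2)²(T_1/T_2)⁴ = (0.540)² × (0.520)⁴ = 0.02132.
F_1/F_2 = (L_1/L_2)/(d_1/d_2)² = 0.02132 / (0.750)² = 0.03790.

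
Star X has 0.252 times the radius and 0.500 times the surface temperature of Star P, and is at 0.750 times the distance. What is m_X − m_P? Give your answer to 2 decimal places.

L_X/L_P = (0.252)²(0.500)⁴ = 0.003969.
F_X/F_P = (L_X/L_P)/(d_X/d_P)² = 0.003969/0.5625 = 0.007056.
m_X − m_P = −2.5 log₁₀(0.007056) = 5.38.

5.38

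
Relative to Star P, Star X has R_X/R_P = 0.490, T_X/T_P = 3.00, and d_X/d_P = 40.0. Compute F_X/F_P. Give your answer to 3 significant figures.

0.0122

L_X/L_P = (R_X/R_P)²(T_X/T_P)⁴ = (0.490)² × (3.00)⁴ = 19.45.
F_X/F_P = (L_X/L_P)/(d_X/d_P)² = 19.45 / (40.0)² = 0.01216.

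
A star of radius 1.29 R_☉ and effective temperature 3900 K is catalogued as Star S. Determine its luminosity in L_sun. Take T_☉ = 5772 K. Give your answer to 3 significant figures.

0.347 L_sun

L/L_☉ = (R/R_☉)² (T/T_☉)⁴ = (1.29)² × (3900/5772)⁴
       = 1.664 × (0.6757)⁴ = 1.664 × 0.2084 = 0.3468.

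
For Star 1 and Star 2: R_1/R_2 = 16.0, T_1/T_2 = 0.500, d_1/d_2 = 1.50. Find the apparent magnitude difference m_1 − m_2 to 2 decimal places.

L_1/L_2 = (16.0)²(0.500)⁴ = 16.00.
F_1/F_2 = (L_1/L_2)/(d_1/d_2)² = 16.00/2.250 = 7.111.
m_1 − m_2 = −2.5 log₁₀(7.111) = -2.13.

-2.13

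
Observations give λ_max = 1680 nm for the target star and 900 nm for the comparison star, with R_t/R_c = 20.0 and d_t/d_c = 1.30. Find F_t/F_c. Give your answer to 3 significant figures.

19.5

Wien's law: T_t/T_c = λ_c/λ_t = 900/1680 = 0.5357.
L_t/L_c = (R_t/R_c)²(T_t/T_c)⁴ = (20.0)²(0.5357)⁴ = 32.95.
F_t/F_c = (L_t/L_c)/(d_t/d_c)² = 32.95/(1.30)² = 19.49.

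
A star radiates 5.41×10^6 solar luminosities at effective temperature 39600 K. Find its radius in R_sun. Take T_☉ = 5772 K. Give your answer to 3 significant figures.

49.4 R_sun

R/R_☉ = √(L/L_☉) / (T/T_☉)² = √(5.41×10^6) / (6.861)²
       = 2326 / 47.07 = 49.42.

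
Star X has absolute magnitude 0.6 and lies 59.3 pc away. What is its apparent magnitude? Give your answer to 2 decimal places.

4.47

m = M + 5 log₁₀(d/10 pc) = 0.6 + 5 log₁₀(59.3/10)
  = 0.6 + 5 × 0.773 = 0.6 + 3.87 = 4.47.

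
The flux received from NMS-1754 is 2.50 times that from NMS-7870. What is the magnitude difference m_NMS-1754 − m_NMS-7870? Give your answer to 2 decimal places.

m_NMS-1754 − m_NMS-7870 = −2.5 log₁₀(F_NMS-1754/F_NMS-7870) = −2.5 log₁₀(2.50) = −2.5 × (0.398) = -0.995.

-0.99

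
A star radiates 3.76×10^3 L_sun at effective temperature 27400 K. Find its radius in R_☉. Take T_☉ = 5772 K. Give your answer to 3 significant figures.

2.72 R_☉

R/R_☉ = √(L/L_☉) / (T/T_☉)² = √(3.76×10^3) / (4.747)²
       = 61.32 / 22.53 = 2.721.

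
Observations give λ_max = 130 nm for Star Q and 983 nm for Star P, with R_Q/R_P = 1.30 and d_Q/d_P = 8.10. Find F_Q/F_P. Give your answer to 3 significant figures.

84.2

Wien's law: T_Q/T_P = λ_P/λ_Q = 983/130 = 7.562.
L_Q/L_P = (R_Q/R_P)²(T_Q/T_P)⁴ = (1.30)²(7.562)⁴ = 5525.
F_Q/F_P = (L_Q/L_P)/(d_Q/d_P)² = 5525/(8.10)² = 84.21.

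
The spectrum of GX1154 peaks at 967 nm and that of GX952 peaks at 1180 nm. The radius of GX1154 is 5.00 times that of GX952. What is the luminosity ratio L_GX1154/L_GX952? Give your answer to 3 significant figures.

55.4

Wien's law gives T ∝ 1/λ_max, so T_GX1154/T_GX952 = λ_GX952/λ_GX1154 = 1180/967 = 1.220.
Then L ∝ R²T⁴ gives L_GX1154/L_GX952 = (5.00)² × (1.220)⁴ = 25.00 × 2.217 = 55.43.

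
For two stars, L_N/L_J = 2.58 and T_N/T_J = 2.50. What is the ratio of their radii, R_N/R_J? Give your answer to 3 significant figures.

L ∝ R²T⁴ gives R ∝ √L / T², so
R_N/R_J = √(2.58) / (2.50)² = 1.606 / 6.250 = 0.2570.

0.257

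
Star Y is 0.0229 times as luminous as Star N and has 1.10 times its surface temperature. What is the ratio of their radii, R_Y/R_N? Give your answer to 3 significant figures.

0.125

L ∝ R²T⁴ gives R ∝ √L / T², so
R_Y/R_N = √(0.0229) / (1.10)² = 0.1513 / 1.210 = 0.1251.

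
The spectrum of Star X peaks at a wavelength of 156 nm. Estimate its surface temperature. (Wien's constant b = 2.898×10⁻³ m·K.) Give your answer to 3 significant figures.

T = b/λ_max = 2.898×10⁻³ / (156×10⁻⁹) = 1.858×10^4 K.

1.86×10^4 K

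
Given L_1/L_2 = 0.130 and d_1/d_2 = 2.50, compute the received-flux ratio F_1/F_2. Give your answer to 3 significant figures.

F = L/(4πd²), so F_1/F_2 = (L_1/L_2) / (d_1/d_2)²
= 0.130 / (2.50)² = 0.130 / 6.250 = 0.02080.

0.0208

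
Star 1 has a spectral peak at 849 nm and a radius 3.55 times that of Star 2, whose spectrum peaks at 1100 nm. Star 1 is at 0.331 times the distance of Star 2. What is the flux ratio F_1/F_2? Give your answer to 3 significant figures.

324

Wien's law: T_1/T_2 = λ_2/λ_1 = 1100/849 = 1.296.
L_1/L_2 = (R_1/R_2)²(T_1/T_2)⁴ = (3.55)²(1.296)⁴ = 35.51.
F_1/F_2 = (L_1/L_2)/(d_1/d_2)² = 35.51/(0.331)² = 324.1.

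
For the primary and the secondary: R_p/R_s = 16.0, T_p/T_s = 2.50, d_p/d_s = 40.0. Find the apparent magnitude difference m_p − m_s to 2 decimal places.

L_p/L_s = (16.0)²(2.50)⁴ = 1.000×10^4.
F_p/F_s = (L_p/L_s)/(d_p/d_s)² = 1.000×10^4/1600 = 6.250.
m_p − m_s = −2.5 log₁₀(6.250) = -1.99.

-1.99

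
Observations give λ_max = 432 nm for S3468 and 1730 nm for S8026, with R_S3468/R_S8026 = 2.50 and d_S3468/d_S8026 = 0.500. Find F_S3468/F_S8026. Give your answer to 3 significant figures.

Wien's law: T_S3468/T_S8026 = λ_S8026/λ_S3468 = 1730/432 = 4.005.
L_S3468/L_S8026 = (R_S3468/R_S8026)²(T_S3468/T_S8026)⁴ = (2.50)²(4.005)⁴ = 1607.
F_S3468/F_S8026 = (L_S3468/L_S8026)/(d_S3468/d_S8026)² = 1607/(0.500)² = 6430.

6.43×10^3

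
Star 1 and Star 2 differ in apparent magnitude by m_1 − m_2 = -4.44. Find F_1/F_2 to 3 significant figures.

59.7

F_1/F_2 = 10^(−(m_1 − m_2)/2.5) = 10^(4.44/2.5) = 10^1.776 = 59.70.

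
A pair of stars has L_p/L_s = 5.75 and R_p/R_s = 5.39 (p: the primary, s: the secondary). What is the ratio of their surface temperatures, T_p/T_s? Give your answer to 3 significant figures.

L ∝ R²T⁴ gives T ∝ (L/R²)^(1/4), so
T_p/T_s = (5.75 / 5.39²)^(1/4) = (0.1979)^(1/4) = 0.6670.

0.667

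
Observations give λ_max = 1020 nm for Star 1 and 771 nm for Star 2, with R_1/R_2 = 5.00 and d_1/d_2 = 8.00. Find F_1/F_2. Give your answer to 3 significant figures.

0.128

Wien's law: T_1/T_2 = λ_2/λ_1 = 771/1020 = 0.7559.
L_1/L_2 = (R_1/R_2)²(T_1/T_2)⁴ = (5.00)²(0.7559)⁴ = 8.161.
F_1/F_2 = (L_1/L_2)/(d_1/d_2)² = 8.161/(8.00)² = 0.1275.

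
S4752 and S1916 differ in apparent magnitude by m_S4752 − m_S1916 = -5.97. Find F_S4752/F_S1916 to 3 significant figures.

244

F_S4752/F_S1916 = 10^(−(m_S4752 − m_S1916)/2.5) = 10^(5.97/2.5) = 10^2.388 = 244.3.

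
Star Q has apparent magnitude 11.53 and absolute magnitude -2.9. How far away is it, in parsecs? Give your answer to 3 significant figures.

m − M = 5 log₁₀(d/10 pc)
11.53 − (-2.9) = 14.43 = 5 log₁₀(d/10)
d = 10 × 10^(14.43/5) = 10 × 10^2.886 = 7691 pc.

7.69×10^3 pc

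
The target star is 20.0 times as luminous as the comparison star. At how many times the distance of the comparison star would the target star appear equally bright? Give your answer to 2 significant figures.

Equal flux requires L_t/d_t² = L_c/d_c², so d_t/d_c = √(L_t/L_c)
= √(20.0) = 4.472.

4.5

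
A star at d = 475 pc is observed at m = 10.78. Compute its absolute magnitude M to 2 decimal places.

2.40

M = m − 5 log₁₀(d/10 pc) = 10.78 − 5 log₁₀(475/10)
  = 10.78 − 5 × 1.677 = 10.78 − 8.38 = 2.40.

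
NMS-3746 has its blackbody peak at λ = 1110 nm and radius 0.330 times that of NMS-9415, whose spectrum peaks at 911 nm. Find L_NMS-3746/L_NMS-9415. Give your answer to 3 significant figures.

Wien's law gives T ∝ 1/λ_max, so T_NMS-3746/T_NMS-9415 = λ_NMS-9415/λ_NMS-3746 = 911/1110 = 0.8207.
Then L ∝ R²T⁴ gives L_NMS-3746/L_NMS-9415 = (0.330)² × (0.8207)⁴ = 0.1089 × 0.4537 = 0.04941.

0.0494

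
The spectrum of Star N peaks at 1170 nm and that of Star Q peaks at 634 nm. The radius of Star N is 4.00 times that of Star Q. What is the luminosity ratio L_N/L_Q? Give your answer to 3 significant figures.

Wien's law gives T ∝ 1/λ_max, so T_N/T_Q = λ_Q/λ_N = 634/1170 = 0.5419.
Then L ∝ R²T⁴ gives L_N/L_Q = (4.00)² × (0.5419)⁴ = 16.00 × 0.08622 = 1.380.

1.38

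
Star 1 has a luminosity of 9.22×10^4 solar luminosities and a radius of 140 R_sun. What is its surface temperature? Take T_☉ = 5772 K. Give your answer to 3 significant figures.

T/T_☉ = (L/L_☉)^(1/4) / (R/R_☉)^(1/2)
T = 5772 × (9.22×10^4)^(1/4) / √(140) = 5772 × 17.43 / 11.83 = 8501 K.

8.50×10^3 K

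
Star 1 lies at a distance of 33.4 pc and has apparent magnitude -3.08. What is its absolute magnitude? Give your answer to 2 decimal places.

M = m − 5 log₁₀(d/10 pc) = -3.08 − 5 log₁₀(33.4/10)
  = -3.08 − 5 × 0.524 = -3.08 − 2.62 = -5.70.

-5.70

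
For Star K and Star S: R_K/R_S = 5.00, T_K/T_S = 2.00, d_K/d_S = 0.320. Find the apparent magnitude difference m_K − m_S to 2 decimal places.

L_K/L_S = (5.00)²(2.00)⁴ = 400.0.
F_K/F_S = (L_K/L_S)/(d_K/d_S)² = 400.0/0.1024 = 3906.
m_K − m_S = −2.5 log₁₀(3906) = -8.98.

-8.98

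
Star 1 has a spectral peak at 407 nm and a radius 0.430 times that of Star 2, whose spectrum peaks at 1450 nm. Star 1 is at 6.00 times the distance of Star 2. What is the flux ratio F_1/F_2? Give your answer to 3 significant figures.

0.827

Wien's law: T_1/T_2 = λ_2/λ_1 = 1450/407 = 3.563.
L_1/L_2 = (R_1/R_2)²(T_1/T_2)⁴ = (0.430)²(3.563)⁴ = 29.79.
F_1/F_2 = (L_1/L_2)/(d_1/d_2)² = 29.79/(6.00)² = 0.8274.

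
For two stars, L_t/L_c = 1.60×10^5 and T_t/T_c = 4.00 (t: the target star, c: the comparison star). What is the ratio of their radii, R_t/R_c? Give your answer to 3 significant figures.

L ∝ R²T⁴ gives R ∝ √L / T², so
R_t/R_c = √(1.60×10^5) / (4.00)² = 400.0 / 16.00 = 25.00.

25.0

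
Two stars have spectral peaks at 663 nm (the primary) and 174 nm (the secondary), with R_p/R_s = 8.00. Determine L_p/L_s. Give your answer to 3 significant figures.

Wien's law gives T ∝ 1/λ_max, so T_p/T_s = λ_s/λ_p = 174/663 = 0.2624.
Then L ∝ R²T⁴ gives L_p/L_s = (8.00)² × (0.2624)⁴ = 64.00 × 0.004744 = 0.3036.

0.304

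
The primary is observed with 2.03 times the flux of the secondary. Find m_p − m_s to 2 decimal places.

-0.77

m_p − m_s = −2.5 log₁₀(F_p/F_s) = −2.5 log₁₀(2.03) = −2.5 × (0.307) = -0.769.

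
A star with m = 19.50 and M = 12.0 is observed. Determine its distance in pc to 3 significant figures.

m − M = 5 log₁₀(d/10 pc)
19.50 − (12.0) = 7.50 = 5 log₁₀(d/10)
d = 10 × 10^(7.50/5) = 10 × 10^1.500 = 316.2 pc.

316 pc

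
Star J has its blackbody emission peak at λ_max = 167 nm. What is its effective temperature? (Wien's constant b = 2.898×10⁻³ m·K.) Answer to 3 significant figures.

T = b/λ_max = 2.898×10⁻³ / (167×10⁻⁹) = 1.735×10^4 K.

1.74×10^4 K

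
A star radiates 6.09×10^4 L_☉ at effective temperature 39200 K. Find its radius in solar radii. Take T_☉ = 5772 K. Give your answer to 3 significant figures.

R/R_☉ = √(L/L_☉) / (T/T_☉)² = √(6.09×10^4) / (6.791)²
       = 246.8 / 46.12 = 5.350.

5.35 solar radii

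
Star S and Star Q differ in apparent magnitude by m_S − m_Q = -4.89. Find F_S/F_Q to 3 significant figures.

90.4

F_S/F_Q = 10^(−(m_S − m_Q)/2.5) = 10^(4.89/2.5) = 10^1.956 = 90.36.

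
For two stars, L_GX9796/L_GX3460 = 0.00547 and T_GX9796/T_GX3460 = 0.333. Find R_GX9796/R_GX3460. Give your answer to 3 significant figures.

L ∝ R²T⁴ gives R ∝ √L / T², so
R_GX9796/R_GX3460 = √(0.00547) / (0.333)² = 0.07396 / 0.1109 = 0.6670.

0.667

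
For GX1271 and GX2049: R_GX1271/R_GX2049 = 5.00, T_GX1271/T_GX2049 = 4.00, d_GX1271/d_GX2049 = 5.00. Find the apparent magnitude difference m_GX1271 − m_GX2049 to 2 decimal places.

-6.02

L_GX1271/L_GX2049 = (5.00)²(4.00)⁴ = 6400.
F_GX1271/F_GX2049 = (L_GX1271/L_GX2049)/(d_GX1271/d_GX2049)² = 6400/25.00 = 256.0.
m_GX1271 − m_GX2049 = −2.5 log₁₀(256.0) = -6.02.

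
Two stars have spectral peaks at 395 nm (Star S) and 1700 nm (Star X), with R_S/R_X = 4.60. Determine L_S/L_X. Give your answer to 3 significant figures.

7.26×10^3

Wien's law gives T ∝ 1/λ_max, so T_S/T_X = λ_X/λ_S = 1700/395 = 4.304.
Then L ∝ R²T⁴ gives L_S/L_X = (4.60)² × (4.304)⁴ = 21.16 × 343.1 = 7260.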